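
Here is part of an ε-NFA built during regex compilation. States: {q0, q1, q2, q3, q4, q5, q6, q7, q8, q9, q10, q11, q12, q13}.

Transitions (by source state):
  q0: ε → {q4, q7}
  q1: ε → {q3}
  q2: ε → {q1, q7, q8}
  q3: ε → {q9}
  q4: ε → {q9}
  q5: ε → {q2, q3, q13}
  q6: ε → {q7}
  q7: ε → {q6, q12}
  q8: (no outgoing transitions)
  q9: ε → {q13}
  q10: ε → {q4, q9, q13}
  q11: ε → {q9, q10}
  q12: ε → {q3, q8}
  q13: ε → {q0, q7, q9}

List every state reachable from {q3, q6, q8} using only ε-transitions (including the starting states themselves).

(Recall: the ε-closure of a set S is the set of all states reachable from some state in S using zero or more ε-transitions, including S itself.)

{q0, q3, q4, q6, q7, q8, q9, q12, q13}

Start with {q3, q6, q8}.
From q3 via ε: add q9.
From q6 via ε: add q7.
From q7 via ε: add q12.
From q9 via ε: add q13.
From q13 via ε: add q0.
From q0 via ε: add q4.
No new states can be added; the closed set is {q0, q3, q4, q6, q7, q8, q9, q12, q13}.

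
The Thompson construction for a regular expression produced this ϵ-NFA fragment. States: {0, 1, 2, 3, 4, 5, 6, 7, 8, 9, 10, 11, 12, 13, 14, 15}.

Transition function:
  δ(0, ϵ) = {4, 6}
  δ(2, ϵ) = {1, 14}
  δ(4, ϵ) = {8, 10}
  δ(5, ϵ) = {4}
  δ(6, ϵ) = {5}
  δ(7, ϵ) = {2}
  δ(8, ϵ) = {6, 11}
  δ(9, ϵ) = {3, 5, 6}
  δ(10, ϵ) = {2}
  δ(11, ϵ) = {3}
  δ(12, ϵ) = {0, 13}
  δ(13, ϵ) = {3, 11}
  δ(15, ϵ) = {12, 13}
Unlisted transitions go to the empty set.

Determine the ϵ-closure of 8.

Start with {8}.
From 8 via ϵ: add 6, 11.
From 6 via ϵ: add 5.
From 11 via ϵ: add 3.
From 5 via ϵ: add 4.
From 4 via ϵ: add 10.
From 10 via ϵ: add 2.
From 2 via ϵ: add 1, 14.
No new states can be added; the closed set is {1, 2, 3, 4, 5, 6, 8, 10, 11, 14}.

{1, 2, 3, 4, 5, 6, 8, 10, 11, 14}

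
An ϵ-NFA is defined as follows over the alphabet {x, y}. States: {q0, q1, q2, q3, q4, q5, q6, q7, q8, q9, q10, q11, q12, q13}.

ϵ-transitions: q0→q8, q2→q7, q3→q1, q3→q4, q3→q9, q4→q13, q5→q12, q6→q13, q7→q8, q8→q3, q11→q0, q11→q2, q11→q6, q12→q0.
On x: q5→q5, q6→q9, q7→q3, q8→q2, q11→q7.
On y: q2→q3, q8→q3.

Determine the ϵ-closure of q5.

{q0, q1, q3, q4, q5, q8, q9, q12, q13}

Start with {q5}.
From q5 via ϵ: add q12.
From q12 via ϵ: add q0.
From q0 via ϵ: add q8.
From q8 via ϵ: add q3.
From q3 via ϵ: add q1, q4, q9.
From q4 via ϵ: add q13.
No new states can be added; the closed set is {q0, q1, q3, q4, q5, q8, q9, q12, q13}.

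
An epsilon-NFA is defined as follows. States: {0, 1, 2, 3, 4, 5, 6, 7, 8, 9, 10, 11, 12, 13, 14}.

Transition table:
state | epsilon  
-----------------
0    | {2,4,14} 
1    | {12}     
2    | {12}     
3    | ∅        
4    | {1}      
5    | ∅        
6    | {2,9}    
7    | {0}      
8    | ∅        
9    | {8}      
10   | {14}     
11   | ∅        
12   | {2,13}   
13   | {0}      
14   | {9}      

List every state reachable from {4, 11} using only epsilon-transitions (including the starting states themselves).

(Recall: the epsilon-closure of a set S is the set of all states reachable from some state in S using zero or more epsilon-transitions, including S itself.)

{0, 1, 2, 4, 8, 9, 11, 12, 13, 14}

Start with {4, 11}.
From 4 via epsilon: add 1.
From 1 via epsilon: add 12.
From 12 via epsilon: add 2, 13.
From 13 via epsilon: add 0.
From 0 via epsilon: add 14.
From 14 via epsilon: add 9.
From 9 via epsilon: add 8.
No new states can be added; the closed set is {0, 1, 2, 4, 8, 9, 11, 12, 13, 14}.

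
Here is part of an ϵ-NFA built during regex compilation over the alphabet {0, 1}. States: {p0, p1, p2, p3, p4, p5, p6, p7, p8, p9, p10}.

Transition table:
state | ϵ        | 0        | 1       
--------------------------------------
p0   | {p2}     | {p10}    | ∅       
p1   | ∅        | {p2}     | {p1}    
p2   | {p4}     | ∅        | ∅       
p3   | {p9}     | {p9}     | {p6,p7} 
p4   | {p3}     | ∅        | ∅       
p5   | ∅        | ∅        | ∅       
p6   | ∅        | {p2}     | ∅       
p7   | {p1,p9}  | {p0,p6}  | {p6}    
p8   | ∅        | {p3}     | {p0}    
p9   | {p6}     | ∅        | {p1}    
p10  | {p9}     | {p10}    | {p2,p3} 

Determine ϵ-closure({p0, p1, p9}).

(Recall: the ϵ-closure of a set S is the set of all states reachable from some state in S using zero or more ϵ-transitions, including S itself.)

Start with {p0, p1, p9}.
From p0 via ϵ: add p2.
From p9 via ϵ: add p6.
From p2 via ϵ: add p4.
From p4 via ϵ: add p3.
No new states can be added; the closed set is {p0, p1, p2, p3, p4, p6, p9}.

{p0, p1, p2, p3, p4, p6, p9}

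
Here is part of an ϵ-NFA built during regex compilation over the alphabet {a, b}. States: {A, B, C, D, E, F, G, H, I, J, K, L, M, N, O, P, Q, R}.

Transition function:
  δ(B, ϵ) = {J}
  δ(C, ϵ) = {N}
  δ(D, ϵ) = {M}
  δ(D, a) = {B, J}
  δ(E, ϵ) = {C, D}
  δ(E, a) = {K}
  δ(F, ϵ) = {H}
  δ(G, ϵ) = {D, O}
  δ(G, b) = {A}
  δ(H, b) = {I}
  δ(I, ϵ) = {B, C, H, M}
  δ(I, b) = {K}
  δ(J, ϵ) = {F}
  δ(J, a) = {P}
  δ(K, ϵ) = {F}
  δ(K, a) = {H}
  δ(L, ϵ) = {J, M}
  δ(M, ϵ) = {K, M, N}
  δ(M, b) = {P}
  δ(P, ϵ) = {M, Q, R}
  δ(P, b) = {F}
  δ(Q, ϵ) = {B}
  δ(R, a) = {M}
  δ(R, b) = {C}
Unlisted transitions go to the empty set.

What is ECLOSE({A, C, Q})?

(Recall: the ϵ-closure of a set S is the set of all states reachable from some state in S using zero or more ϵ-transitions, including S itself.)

Start with {A, C, Q}.
From C via ϵ: add N.
From Q via ϵ: add B.
From B via ϵ: add J.
From J via ϵ: add F.
From F via ϵ: add H.
No new states can be added; the closed set is {A, B, C, F, H, J, N, Q}.

{A, B, C, F, H, J, N, Q}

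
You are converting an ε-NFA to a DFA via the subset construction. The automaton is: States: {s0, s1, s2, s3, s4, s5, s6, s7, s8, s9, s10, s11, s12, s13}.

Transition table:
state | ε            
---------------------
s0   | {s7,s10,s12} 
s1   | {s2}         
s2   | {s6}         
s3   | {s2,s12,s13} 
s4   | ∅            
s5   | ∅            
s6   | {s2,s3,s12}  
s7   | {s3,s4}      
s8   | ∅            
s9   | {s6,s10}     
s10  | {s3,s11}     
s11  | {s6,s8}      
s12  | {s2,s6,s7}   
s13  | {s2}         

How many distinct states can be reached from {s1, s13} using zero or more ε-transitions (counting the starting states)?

8

Start with {s1, s13}.
From s1 via ε: add s2.
From s2 via ε: add s6.
From s6 via ε: add s3, s12.
From s12 via ε: add s7.
From s7 via ε: add s4.
ε-closure = {s1, s2, s3, s4, s6, s7, s12, s13}, which has 8 states.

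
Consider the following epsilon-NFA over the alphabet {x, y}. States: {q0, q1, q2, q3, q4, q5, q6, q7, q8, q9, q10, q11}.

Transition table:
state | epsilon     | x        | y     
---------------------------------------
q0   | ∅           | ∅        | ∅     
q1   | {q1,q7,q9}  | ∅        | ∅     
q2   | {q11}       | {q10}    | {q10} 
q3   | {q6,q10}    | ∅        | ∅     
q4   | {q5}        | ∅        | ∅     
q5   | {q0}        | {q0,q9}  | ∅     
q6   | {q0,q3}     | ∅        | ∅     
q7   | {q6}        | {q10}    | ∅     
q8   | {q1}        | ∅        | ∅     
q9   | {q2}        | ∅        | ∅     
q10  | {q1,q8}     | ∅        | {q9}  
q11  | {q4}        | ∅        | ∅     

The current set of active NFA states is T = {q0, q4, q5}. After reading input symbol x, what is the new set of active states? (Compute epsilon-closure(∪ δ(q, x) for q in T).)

q5 on x → {q0, q9}.
No x-transition from q0, q4.
Union after reading x: {q0, q9}.
Now take the epsilon-closure:
From q9 via epsilon: add q2.
From q2 via epsilon: add q11.
From q11 via epsilon: add q4.
From q4 via epsilon: add q5.
No new states can be added; the closed set is {q0, q2, q4, q5, q9, q11}.

{q0, q2, q4, q5, q9, q11}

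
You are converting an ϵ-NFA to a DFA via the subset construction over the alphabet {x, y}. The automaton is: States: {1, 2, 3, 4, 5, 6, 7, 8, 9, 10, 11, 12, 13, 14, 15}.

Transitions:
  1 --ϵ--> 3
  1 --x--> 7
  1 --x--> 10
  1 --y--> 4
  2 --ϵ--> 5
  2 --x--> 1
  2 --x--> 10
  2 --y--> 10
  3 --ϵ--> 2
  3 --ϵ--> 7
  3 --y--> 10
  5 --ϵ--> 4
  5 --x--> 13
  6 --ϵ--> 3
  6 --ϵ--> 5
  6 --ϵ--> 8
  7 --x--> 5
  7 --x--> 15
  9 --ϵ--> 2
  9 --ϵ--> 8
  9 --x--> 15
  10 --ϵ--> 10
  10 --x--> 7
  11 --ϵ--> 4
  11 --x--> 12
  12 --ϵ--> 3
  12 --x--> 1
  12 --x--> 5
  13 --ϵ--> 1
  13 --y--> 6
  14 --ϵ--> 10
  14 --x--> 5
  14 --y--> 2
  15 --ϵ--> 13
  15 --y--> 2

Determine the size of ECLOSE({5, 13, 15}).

8

Start with {5, 13, 15}.
From 5 via ϵ: add 4.
From 13 via ϵ: add 1.
From 1 via ϵ: add 3.
From 3 via ϵ: add 2, 7.
ϵ-closure = {1, 2, 3, 4, 5, 7, 13, 15}, which has 8 states.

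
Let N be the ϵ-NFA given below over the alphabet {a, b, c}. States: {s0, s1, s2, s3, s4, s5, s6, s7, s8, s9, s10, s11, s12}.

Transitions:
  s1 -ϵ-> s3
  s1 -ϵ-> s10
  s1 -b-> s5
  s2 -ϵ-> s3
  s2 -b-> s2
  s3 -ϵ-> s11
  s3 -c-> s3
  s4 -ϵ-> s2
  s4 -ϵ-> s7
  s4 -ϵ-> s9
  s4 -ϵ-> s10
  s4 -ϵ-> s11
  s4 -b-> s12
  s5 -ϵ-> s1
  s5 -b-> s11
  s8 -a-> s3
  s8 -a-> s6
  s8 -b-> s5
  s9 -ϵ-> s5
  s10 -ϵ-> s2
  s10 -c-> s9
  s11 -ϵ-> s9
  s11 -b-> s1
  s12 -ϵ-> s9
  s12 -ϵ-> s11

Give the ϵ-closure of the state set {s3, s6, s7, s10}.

{s1, s2, s3, s5, s6, s7, s9, s10, s11}

Start with {s3, s6, s7, s10}.
From s3 via ϵ: add s11.
From s10 via ϵ: add s2.
From s11 via ϵ: add s9.
From s9 via ϵ: add s5.
From s5 via ϵ: add s1.
No new states can be added; the closed set is {s1, s2, s3, s5, s6, s7, s9, s10, s11}.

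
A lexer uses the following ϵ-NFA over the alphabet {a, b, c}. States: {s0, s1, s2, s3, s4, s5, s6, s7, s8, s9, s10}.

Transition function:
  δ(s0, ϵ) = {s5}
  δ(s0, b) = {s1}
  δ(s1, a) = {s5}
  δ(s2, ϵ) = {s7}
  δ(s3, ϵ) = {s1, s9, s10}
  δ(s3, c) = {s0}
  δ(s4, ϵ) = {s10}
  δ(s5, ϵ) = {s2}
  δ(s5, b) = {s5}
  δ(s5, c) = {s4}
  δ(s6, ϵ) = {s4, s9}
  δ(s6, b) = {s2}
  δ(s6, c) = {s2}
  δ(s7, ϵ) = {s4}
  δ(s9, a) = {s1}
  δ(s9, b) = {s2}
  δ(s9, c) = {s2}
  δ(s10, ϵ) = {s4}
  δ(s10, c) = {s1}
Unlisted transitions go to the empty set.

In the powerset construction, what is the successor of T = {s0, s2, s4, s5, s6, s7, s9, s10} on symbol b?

{s1, s2, s4, s5, s7, s10}

s0 on b → {s1}.
s5 on b → {s5}.
s6 on b → {s2}.
s9 on b → {s2}.
No b-transition from s2, s4, s7, s10.
Union after reading b: {s1, s2, s5}.
Now take the ϵ-closure:
From s2 via ϵ: add s7.
From s7 via ϵ: add s4.
From s4 via ϵ: add s10.
No new states can be added; the closed set is {s1, s2, s4, s5, s7, s10}.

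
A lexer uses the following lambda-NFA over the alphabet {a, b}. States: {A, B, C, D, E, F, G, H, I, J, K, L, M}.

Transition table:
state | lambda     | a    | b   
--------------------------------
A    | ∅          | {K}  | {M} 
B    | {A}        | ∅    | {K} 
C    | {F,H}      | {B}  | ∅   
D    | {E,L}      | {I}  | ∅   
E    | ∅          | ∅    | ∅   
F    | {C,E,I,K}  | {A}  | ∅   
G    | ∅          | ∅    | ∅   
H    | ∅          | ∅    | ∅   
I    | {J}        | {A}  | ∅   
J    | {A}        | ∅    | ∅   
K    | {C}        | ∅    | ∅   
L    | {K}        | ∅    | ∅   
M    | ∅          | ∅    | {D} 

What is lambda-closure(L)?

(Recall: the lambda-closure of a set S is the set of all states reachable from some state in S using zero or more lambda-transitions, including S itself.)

{A, C, E, F, H, I, J, K, L}

Start with {L}.
From L via lambda: add K.
From K via lambda: add C.
From C via lambda: add F, H.
From F via lambda: add E, I.
From I via lambda: add J.
From J via lambda: add A.
No new states can be added; the closed set is {A, C, E, F, H, I, J, K, L}.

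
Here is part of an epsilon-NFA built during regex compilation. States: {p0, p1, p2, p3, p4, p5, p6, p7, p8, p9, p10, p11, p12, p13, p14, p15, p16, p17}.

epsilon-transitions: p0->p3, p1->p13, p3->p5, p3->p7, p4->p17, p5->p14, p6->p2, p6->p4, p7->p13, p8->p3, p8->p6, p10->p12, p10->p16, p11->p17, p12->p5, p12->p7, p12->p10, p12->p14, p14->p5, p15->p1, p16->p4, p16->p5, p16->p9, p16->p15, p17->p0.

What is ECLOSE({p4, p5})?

{p0, p3, p4, p5, p7, p13, p14, p17}

Start with {p4, p5}.
From p4 via epsilon: add p17.
From p5 via epsilon: add p14.
From p17 via epsilon: add p0.
From p0 via epsilon: add p3.
From p3 via epsilon: add p7.
From p7 via epsilon: add p13.
No new states can be added; the closed set is {p0, p3, p4, p5, p7, p13, p14, p17}.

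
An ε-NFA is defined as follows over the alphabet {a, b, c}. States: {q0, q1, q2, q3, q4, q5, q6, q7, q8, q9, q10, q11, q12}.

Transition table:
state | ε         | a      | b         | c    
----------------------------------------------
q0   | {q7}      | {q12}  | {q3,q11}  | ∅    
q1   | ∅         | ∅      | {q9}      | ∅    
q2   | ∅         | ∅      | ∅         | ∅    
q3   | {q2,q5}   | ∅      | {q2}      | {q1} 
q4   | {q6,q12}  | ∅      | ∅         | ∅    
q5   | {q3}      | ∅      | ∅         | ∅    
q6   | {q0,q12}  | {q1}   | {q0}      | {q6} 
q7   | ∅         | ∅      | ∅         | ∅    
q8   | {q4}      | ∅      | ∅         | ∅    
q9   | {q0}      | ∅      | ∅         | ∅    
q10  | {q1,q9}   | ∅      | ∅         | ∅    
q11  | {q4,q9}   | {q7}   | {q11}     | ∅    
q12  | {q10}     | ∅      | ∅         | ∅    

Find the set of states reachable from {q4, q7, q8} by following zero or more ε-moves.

{q0, q1, q4, q6, q7, q8, q9, q10, q12}

Start with {q4, q7, q8}.
From q4 via ε: add q6, q12.
From q6 via ε: add q0.
From q12 via ε: add q10.
From q10 via ε: add q1, q9.
No new states can be added; the closed set is {q0, q1, q4, q6, q7, q8, q9, q10, q12}.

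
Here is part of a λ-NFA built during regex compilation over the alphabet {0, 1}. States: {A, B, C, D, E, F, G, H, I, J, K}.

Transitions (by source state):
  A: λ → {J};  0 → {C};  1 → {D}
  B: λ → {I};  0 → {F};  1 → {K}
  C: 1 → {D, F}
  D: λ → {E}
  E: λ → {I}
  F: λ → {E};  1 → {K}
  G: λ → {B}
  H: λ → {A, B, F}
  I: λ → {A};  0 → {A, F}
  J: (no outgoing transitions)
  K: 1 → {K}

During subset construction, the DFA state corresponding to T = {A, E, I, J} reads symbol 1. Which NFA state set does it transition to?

{A, D, E, I, J}

A on 1 → {D}.
No 1-transition from E, I, J.
Union after reading 1: {D}.
Now take the λ-closure:
From D via λ: add E.
From E via λ: add I.
From I via λ: add A.
From A via λ: add J.
No new states can be added; the closed set is {A, D, E, I, J}.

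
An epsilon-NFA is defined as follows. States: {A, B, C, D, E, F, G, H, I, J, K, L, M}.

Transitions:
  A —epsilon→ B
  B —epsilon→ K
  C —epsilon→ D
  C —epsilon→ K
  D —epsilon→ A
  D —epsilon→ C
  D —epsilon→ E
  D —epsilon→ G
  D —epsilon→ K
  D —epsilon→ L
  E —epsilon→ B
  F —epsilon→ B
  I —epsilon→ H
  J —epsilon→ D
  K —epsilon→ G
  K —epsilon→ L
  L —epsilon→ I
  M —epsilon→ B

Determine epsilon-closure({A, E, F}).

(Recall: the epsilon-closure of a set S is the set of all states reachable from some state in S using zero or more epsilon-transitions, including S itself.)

Start with {A, E, F}.
From A via epsilon: add B.
From B via epsilon: add K.
From K via epsilon: add G, L.
From L via epsilon: add I.
From I via epsilon: add H.
No new states can be added; the closed set is {A, B, E, F, G, H, I, K, L}.

{A, B, E, F, G, H, I, K, L}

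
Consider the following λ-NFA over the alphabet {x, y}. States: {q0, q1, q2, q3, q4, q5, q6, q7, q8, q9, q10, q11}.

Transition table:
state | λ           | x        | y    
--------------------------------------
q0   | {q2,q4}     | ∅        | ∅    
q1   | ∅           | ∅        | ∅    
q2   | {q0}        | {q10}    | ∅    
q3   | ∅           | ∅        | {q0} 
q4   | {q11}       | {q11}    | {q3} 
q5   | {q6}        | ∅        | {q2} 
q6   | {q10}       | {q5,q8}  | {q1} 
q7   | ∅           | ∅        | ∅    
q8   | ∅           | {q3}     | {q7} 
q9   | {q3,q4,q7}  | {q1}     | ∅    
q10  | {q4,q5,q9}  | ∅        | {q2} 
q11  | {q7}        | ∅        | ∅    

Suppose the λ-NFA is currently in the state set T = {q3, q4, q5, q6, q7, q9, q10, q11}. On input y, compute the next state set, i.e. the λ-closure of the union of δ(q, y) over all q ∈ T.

q3 on y → {q0}.
q4 on y → {q3}.
q5 on y → {q2}.
q6 on y → {q1}.
q10 on y → {q2}.
No y-transition from q7, q9, q11.
Union after reading y: {q0, q1, q2, q3}.
Now take the λ-closure:
From q0 via λ: add q4.
From q4 via λ: add q11.
From q11 via λ: add q7.
No new states can be added; the closed set is {q0, q1, q2, q3, q4, q7, q11}.

{q0, q1, q2, q3, q4, q7, q11}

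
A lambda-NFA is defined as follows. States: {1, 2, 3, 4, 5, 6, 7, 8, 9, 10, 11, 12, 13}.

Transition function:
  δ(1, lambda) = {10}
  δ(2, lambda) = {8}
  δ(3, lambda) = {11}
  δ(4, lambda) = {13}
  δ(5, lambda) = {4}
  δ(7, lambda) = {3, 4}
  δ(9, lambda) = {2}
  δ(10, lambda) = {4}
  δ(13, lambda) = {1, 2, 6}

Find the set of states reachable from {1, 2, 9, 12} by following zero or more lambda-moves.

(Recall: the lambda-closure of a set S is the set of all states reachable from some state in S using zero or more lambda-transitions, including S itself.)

{1, 2, 4, 6, 8, 9, 10, 12, 13}

Start with {1, 2, 9, 12}.
From 1 via lambda: add 10.
From 2 via lambda: add 8.
From 10 via lambda: add 4.
From 4 via lambda: add 13.
From 13 via lambda: add 6.
No new states can be added; the closed set is {1, 2, 4, 6, 8, 9, 10, 12, 13}.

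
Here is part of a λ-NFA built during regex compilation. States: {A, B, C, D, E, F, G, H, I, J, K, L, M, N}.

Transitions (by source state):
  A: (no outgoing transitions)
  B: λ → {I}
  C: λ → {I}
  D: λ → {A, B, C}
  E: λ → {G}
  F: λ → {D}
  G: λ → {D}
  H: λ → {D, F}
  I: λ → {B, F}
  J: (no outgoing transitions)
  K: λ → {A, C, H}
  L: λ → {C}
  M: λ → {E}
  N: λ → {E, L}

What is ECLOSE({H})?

Start with {H}.
From H via λ: add D, F.
From D via λ: add A, B, C.
From B via λ: add I.
No new states can be added; the closed set is {A, B, C, D, F, H, I}.

{A, B, C, D, F, H, I}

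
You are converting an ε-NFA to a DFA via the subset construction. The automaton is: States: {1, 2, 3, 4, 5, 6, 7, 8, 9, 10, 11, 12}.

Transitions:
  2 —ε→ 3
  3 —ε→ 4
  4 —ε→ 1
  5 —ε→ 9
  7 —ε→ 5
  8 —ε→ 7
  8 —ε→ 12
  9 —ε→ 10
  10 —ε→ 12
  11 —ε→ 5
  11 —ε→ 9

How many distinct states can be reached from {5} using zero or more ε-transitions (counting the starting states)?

Start with {5}.
From 5 via ε: add 9.
From 9 via ε: add 10.
From 10 via ε: add 12.
ε-closure = {5, 9, 10, 12}, which has 4 states.

4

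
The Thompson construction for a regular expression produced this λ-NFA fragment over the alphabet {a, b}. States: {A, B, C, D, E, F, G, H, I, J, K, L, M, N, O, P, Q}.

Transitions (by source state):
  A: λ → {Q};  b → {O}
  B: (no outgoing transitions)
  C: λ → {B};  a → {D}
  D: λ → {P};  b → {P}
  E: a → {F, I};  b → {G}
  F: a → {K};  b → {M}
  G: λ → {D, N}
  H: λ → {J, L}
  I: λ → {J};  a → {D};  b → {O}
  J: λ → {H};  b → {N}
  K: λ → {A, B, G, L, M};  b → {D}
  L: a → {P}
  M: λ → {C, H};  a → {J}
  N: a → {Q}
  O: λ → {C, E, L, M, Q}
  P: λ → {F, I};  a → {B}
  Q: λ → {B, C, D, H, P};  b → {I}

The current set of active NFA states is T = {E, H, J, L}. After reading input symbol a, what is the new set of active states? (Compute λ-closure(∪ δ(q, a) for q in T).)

E on a → {F, I}.
L on a → {P}.
No a-transition from H, J.
Union after reading a: {F, I, P}.
Now take the λ-closure:
From I via λ: add J.
From J via λ: add H.
From H via λ: add L.
No new states can be added; the closed set is {F, H, I, J, L, P}.

{F, H, I, J, L, P}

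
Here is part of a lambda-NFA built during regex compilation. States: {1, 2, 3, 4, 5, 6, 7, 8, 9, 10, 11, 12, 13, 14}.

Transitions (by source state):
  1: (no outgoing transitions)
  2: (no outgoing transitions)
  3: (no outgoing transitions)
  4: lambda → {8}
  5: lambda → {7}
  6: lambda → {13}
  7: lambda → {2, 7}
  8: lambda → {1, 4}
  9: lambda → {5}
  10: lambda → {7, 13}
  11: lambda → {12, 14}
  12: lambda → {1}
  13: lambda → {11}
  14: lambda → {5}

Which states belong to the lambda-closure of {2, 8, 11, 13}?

{1, 2, 4, 5, 7, 8, 11, 12, 13, 14}

Start with {2, 8, 11, 13}.
From 8 via lambda: add 1, 4.
From 11 via lambda: add 12, 14.
From 14 via lambda: add 5.
From 5 via lambda: add 7.
No new states can be added; the closed set is {1, 2, 4, 5, 7, 8, 11, 12, 13, 14}.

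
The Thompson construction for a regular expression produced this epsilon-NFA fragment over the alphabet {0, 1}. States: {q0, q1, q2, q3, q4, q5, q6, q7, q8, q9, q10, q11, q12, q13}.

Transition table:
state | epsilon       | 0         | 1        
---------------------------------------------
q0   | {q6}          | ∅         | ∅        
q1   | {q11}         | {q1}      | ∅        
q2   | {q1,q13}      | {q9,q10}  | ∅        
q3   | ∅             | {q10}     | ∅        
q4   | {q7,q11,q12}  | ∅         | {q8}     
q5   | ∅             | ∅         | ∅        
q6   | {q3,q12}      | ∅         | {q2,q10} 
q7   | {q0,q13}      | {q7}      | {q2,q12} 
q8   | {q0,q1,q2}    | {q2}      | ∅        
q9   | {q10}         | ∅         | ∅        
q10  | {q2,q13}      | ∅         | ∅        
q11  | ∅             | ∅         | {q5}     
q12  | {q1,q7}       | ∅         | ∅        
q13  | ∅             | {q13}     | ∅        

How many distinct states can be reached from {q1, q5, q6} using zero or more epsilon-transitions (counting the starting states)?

9

Start with {q1, q5, q6}.
From q1 via epsilon: add q11.
From q6 via epsilon: add q3, q12.
From q12 via epsilon: add q7.
From q7 via epsilon: add q0, q13.
epsilon-closure = {q0, q1, q3, q5, q6, q7, q11, q12, q13}, which has 9 states.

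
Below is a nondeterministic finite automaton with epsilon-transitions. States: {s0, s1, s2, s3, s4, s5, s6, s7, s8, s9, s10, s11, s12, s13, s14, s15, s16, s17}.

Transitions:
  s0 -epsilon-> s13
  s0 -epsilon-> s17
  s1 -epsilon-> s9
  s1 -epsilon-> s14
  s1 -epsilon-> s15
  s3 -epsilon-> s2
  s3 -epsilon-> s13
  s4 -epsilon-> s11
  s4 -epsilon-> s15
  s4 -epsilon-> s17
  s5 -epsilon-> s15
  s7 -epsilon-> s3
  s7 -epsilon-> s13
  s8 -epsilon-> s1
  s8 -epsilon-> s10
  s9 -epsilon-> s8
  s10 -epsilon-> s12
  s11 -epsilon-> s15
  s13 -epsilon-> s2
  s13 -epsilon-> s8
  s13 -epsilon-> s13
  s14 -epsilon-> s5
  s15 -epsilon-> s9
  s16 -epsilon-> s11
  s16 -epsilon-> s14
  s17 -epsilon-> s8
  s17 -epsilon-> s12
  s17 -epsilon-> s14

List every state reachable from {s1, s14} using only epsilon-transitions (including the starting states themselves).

Start with {s1, s14}.
From s1 via epsilon: add s9, s15.
From s14 via epsilon: add s5.
From s9 via epsilon: add s8.
From s8 via epsilon: add s10.
From s10 via epsilon: add s12.
No new states can be added; the closed set is {s1, s5, s8, s9, s10, s12, s14, s15}.

{s1, s5, s8, s9, s10, s12, s14, s15}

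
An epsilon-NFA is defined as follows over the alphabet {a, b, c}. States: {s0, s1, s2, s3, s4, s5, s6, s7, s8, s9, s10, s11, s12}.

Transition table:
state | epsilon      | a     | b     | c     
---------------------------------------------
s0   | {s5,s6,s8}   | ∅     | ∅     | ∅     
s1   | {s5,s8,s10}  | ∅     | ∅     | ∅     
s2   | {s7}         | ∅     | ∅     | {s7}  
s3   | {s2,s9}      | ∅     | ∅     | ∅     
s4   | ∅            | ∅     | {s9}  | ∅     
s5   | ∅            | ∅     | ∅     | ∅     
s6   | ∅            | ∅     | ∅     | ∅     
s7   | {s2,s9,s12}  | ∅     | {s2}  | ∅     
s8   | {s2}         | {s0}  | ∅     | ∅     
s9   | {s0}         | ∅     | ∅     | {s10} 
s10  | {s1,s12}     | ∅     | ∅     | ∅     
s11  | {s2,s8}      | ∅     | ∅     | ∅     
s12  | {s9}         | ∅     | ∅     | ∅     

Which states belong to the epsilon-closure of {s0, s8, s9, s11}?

{s0, s2, s5, s6, s7, s8, s9, s11, s12}

Start with {s0, s8, s9, s11}.
From s0 via epsilon: add s5, s6.
From s8 via epsilon: add s2.
From s2 via epsilon: add s7.
From s7 via epsilon: add s12.
No new states can be added; the closed set is {s0, s2, s5, s6, s7, s8, s9, s11, s12}.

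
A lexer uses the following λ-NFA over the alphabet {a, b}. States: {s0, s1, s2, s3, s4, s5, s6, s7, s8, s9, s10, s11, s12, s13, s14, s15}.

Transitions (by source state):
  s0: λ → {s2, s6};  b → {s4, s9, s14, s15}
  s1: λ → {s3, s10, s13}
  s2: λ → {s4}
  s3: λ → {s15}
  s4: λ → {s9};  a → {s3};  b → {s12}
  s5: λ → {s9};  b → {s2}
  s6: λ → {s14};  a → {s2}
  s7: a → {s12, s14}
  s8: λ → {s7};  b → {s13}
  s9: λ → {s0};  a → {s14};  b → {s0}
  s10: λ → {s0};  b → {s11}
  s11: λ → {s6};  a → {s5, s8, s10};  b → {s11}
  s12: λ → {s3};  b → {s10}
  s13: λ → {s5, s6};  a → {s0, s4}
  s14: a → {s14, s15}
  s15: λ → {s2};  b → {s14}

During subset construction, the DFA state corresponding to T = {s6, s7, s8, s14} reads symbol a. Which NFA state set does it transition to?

{s0, s2, s3, s4, s6, s9, s12, s14, s15}

s6 on a → {s2}.
s7 on a → {s12, s14}.
s14 on a → {s14, s15}.
No a-transition from s8.
Union after reading a: {s2, s12, s14, s15}.
Now take the λ-closure:
From s2 via λ: add s4.
From s12 via λ: add s3.
From s4 via λ: add s9.
From s9 via λ: add s0.
From s0 via λ: add s6.
No new states can be added; the closed set is {s0, s2, s3, s4, s6, s9, s12, s14, s15}.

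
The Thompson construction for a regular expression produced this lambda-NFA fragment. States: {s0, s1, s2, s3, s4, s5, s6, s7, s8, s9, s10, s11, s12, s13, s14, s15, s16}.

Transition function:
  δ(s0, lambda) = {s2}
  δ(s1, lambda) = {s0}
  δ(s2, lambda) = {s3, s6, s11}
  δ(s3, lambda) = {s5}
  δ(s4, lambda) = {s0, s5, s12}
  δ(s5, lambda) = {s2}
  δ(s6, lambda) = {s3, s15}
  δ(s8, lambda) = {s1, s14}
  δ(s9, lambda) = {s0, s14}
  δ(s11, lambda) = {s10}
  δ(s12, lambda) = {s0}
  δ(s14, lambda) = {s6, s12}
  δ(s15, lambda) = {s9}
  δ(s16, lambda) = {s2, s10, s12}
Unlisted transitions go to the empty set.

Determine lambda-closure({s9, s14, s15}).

Start with {s9, s14, s15}.
From s9 via lambda: add s0.
From s14 via lambda: add s6, s12.
From s0 via lambda: add s2.
From s6 via lambda: add s3.
From s2 via lambda: add s11.
From s3 via lambda: add s5.
From s11 via lambda: add s10.
No new states can be added; the closed set is {s0, s2, s3, s5, s6, s9, s10, s11, s12, s14, s15}.

{s0, s2, s3, s5, s6, s9, s10, s11, s12, s14, s15}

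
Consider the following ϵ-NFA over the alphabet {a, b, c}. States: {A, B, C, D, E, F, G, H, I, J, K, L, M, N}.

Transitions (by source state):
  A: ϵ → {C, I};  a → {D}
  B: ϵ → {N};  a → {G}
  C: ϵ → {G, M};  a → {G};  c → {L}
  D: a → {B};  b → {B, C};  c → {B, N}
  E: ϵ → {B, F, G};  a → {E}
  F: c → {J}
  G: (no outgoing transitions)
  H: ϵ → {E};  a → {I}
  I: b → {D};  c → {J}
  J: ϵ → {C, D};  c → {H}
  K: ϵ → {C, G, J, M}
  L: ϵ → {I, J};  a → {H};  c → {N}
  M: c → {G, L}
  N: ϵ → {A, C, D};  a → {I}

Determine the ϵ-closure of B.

{A, B, C, D, G, I, M, N}

Start with {B}.
From B via ϵ: add N.
From N via ϵ: add A, C, D.
From A via ϵ: add I.
From C via ϵ: add G, M.
No new states can be added; the closed set is {A, B, C, D, G, I, M, N}.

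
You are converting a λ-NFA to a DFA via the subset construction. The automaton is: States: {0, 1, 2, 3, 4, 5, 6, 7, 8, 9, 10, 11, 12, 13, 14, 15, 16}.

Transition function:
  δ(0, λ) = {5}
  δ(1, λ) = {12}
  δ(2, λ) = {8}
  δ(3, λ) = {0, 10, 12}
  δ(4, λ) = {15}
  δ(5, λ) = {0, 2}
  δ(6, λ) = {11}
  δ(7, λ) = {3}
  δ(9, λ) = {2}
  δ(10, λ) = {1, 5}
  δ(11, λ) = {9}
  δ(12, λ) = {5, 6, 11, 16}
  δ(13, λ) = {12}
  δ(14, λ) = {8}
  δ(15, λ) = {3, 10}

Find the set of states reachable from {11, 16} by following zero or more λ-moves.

Start with {11, 16}.
From 11 via λ: add 9.
From 9 via λ: add 2.
From 2 via λ: add 8.
No new states can be added; the closed set is {2, 8, 9, 11, 16}.

{2, 8, 9, 11, 16}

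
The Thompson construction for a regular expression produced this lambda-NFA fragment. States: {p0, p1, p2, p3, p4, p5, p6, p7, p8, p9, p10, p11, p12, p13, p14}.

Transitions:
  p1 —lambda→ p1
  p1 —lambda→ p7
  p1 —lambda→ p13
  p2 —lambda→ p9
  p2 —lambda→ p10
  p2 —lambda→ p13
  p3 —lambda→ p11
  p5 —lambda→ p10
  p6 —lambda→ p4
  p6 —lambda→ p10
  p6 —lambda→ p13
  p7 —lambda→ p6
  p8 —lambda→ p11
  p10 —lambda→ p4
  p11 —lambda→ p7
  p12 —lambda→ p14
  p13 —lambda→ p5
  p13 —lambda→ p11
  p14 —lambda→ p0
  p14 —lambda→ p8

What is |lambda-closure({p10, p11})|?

Start with {p10, p11}.
From p10 via lambda: add p4.
From p11 via lambda: add p7.
From p7 via lambda: add p6.
From p6 via lambda: add p13.
From p13 via lambda: add p5.
lambda-closure = {p4, p5, p6, p7, p10, p11, p13}, which has 7 states.

7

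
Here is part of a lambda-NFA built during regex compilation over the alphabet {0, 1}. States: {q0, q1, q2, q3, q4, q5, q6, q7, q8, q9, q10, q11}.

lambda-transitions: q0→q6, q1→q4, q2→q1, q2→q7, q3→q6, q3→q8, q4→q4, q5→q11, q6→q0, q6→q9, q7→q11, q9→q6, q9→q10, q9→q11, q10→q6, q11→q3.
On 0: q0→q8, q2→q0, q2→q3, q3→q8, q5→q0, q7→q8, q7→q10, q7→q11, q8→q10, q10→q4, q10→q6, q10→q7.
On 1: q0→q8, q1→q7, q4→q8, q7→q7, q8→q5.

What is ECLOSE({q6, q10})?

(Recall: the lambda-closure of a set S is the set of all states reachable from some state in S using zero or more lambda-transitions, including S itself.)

{q0, q3, q6, q8, q9, q10, q11}

Start with {q6, q10}.
From q6 via lambda: add q0, q9.
From q9 via lambda: add q11.
From q11 via lambda: add q3.
From q3 via lambda: add q8.
No new states can be added; the closed set is {q0, q3, q6, q8, q9, q10, q11}.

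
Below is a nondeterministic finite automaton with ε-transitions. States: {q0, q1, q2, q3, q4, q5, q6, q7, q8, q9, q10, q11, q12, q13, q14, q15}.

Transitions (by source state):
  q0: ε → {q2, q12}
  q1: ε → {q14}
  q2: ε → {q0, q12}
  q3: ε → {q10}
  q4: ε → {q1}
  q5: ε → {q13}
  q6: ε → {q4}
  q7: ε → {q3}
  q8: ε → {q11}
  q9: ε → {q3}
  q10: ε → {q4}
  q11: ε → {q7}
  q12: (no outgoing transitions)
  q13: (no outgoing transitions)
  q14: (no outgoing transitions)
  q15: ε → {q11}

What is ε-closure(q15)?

Start with {q15}.
From q15 via ε: add q11.
From q11 via ε: add q7.
From q7 via ε: add q3.
From q3 via ε: add q10.
From q10 via ε: add q4.
From q4 via ε: add q1.
From q1 via ε: add q14.
No new states can be added; the closed set is {q1, q3, q4, q7, q10, q11, q14, q15}.

{q1, q3, q4, q7, q10, q11, q14, q15}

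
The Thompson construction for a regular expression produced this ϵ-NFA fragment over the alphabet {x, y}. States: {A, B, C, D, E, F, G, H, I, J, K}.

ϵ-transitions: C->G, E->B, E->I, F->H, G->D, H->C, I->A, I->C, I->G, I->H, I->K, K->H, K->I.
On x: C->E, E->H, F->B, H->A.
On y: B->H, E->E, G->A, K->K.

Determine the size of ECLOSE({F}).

5

Start with {F}.
From F via ϵ: add H.
From H via ϵ: add C.
From C via ϵ: add G.
From G via ϵ: add D.
ϵ-closure = {C, D, F, G, H}, which has 5 states.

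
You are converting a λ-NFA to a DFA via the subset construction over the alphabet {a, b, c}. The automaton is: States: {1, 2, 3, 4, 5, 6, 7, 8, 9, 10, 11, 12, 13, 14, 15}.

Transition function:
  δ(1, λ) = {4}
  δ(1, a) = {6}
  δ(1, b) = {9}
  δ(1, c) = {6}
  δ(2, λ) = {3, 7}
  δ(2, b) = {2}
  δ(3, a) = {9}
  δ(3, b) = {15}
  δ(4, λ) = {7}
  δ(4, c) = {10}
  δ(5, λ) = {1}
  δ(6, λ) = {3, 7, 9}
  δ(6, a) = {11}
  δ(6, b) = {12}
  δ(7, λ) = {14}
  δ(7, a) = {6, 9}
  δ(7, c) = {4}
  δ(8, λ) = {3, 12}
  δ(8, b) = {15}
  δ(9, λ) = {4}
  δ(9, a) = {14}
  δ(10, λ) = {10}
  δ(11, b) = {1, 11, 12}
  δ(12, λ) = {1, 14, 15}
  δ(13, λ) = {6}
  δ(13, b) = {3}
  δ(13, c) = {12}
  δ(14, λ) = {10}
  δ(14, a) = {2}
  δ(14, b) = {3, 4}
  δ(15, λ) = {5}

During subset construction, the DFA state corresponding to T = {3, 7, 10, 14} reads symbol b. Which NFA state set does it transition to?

3 on b → {15}.
14 on b → {3, 4}.
No b-transition from 7, 10.
Union after reading b: {3, 4, 15}.
Now take the λ-closure:
From 4 via λ: add 7.
From 15 via λ: add 5.
From 5 via λ: add 1.
From 7 via λ: add 14.
From 14 via λ: add 10.
No new states can be added; the closed set is {1, 3, 4, 5, 7, 10, 14, 15}.

{1, 3, 4, 5, 7, 10, 14, 15}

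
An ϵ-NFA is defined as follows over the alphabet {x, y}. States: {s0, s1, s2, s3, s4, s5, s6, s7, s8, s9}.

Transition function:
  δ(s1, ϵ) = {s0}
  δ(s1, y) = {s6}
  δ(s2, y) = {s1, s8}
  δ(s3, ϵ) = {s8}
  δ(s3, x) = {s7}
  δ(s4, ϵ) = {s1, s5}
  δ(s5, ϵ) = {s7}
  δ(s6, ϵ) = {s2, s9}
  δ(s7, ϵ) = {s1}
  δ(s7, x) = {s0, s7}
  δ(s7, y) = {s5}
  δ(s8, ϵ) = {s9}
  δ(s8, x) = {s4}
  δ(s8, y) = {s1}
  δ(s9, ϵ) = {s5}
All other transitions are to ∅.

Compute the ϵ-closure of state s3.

{s0, s1, s3, s5, s7, s8, s9}

Start with {s3}.
From s3 via ϵ: add s8.
From s8 via ϵ: add s9.
From s9 via ϵ: add s5.
From s5 via ϵ: add s7.
From s7 via ϵ: add s1.
From s1 via ϵ: add s0.
No new states can be added; the closed set is {s0, s1, s3, s5, s7, s8, s9}.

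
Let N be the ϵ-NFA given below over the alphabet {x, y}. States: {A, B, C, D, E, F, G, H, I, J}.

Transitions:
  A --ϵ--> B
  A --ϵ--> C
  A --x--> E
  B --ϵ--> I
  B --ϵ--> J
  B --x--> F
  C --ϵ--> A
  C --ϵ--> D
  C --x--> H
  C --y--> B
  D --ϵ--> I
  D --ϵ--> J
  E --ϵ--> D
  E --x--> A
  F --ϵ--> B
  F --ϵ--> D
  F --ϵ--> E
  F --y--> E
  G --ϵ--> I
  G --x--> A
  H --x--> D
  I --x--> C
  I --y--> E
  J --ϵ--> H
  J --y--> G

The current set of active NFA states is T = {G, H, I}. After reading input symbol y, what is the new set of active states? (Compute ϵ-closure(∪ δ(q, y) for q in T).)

I on y → {E}.
No y-transition from G, H.
Union after reading y: {E}.
Now take the ϵ-closure:
From E via ϵ: add D.
From D via ϵ: add I, J.
From J via ϵ: add H.
No new states can be added; the closed set is {D, E, H, I, J}.

{D, E, H, I, J}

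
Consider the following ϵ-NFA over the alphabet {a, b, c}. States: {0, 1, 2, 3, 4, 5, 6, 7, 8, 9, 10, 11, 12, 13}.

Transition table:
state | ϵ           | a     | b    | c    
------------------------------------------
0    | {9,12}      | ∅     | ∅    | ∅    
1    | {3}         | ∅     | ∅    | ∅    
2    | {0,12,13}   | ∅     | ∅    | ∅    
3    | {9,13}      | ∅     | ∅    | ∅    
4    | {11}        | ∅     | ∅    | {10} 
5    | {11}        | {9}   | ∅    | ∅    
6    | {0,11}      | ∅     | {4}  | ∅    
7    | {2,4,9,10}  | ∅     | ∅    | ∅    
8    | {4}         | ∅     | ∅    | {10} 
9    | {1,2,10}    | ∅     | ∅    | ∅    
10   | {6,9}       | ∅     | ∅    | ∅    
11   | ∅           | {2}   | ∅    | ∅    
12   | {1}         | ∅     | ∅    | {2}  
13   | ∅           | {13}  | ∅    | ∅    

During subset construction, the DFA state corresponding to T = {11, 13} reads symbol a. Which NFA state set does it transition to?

11 on a → {2}.
13 on a → {13}.
Union after reading a: {2, 13}.
Now take the ϵ-closure:
From 2 via ϵ: add 0, 12.
From 0 via ϵ: add 9.
From 12 via ϵ: add 1.
From 1 via ϵ: add 3.
From 9 via ϵ: add 10.
From 10 via ϵ: add 6.
From 6 via ϵ: add 11.
No new states can be added; the closed set is {0, 1, 2, 3, 6, 9, 10, 11, 12, 13}.

{0, 1, 2, 3, 6, 9, 10, 11, 12, 13}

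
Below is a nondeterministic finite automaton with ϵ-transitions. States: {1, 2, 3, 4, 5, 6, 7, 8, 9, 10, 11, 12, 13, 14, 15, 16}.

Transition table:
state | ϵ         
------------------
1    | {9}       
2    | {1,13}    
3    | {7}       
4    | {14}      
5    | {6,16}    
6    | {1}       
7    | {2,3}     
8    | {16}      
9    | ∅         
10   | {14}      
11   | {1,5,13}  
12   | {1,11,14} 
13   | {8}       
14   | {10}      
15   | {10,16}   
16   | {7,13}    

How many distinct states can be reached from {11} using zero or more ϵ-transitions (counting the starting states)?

11

Start with {11}.
From 11 via ϵ: add 1, 5, 13.
From 1 via ϵ: add 9.
From 5 via ϵ: add 6, 16.
From 13 via ϵ: add 8.
From 16 via ϵ: add 7.
From 7 via ϵ: add 2, 3.
ϵ-closure = {1, 2, 3, 5, 6, 7, 8, 9, 11, 13, 16}, which has 11 states.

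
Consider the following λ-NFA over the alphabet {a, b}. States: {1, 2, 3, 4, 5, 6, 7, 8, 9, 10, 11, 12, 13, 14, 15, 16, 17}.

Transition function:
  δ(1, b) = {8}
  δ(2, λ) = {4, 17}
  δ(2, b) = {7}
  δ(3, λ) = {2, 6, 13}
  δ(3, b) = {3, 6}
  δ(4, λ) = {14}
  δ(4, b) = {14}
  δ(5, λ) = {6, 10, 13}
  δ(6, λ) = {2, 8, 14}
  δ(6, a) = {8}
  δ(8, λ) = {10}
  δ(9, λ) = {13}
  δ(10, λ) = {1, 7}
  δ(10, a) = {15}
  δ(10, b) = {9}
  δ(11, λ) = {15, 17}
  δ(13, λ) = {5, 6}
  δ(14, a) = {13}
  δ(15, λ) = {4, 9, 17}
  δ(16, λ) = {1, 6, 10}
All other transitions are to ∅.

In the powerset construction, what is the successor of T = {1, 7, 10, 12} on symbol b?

1 on b → {8}.
10 on b → {9}.
No b-transition from 7, 12.
Union after reading b: {8, 9}.
Now take the λ-closure:
From 8 via λ: add 10.
From 9 via λ: add 13.
From 10 via λ: add 1, 7.
From 13 via λ: add 5, 6.
From 6 via λ: add 2, 14.
From 2 via λ: add 4, 17.
No new states can be added; the closed set is {1, 2, 4, 5, 6, 7, 8, 9, 10, 13, 14, 17}.

{1, 2, 4, 5, 6, 7, 8, 9, 10, 13, 14, 17}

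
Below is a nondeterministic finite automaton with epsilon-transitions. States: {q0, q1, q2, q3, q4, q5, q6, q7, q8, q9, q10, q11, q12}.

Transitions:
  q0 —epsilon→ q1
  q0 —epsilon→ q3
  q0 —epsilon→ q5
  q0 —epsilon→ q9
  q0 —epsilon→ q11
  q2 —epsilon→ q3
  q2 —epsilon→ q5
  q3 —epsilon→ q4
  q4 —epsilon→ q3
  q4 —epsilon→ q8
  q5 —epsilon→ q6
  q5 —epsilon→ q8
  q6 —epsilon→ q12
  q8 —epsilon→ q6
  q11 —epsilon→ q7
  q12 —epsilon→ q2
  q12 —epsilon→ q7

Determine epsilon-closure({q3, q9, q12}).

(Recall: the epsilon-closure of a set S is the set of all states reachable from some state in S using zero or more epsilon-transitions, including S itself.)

Start with {q3, q9, q12}.
From q3 via epsilon: add q4.
From q12 via epsilon: add q2, q7.
From q2 via epsilon: add q5.
From q4 via epsilon: add q8.
From q5 via epsilon: add q6.
No new states can be added; the closed set is {q2, q3, q4, q5, q6, q7, q8, q9, q12}.

{q2, q3, q4, q5, q6, q7, q8, q9, q12}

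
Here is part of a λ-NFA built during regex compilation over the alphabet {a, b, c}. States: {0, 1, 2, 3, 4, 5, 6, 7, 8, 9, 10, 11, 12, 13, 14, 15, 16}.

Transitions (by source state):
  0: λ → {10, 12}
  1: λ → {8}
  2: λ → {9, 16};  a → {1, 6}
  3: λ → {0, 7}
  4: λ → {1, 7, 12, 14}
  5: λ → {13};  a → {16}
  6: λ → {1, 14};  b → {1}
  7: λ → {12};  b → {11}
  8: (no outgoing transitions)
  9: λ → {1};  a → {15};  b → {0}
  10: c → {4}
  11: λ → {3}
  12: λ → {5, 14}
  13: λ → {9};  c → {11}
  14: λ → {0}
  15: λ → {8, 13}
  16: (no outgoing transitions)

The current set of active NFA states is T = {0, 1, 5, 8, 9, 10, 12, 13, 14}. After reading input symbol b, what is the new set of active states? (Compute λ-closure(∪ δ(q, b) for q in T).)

{0, 1, 5, 8, 9, 10, 12, 13, 14}

9 on b → {0}.
No b-transition from 0, 1, 5, 8, 10, 12, 13, 14.
Union after reading b: {0}.
Now take the λ-closure:
From 0 via λ: add 10, 12.
From 12 via λ: add 5, 14.
From 5 via λ: add 13.
From 13 via λ: add 9.
From 9 via λ: add 1.
From 1 via λ: add 8.
No new states can be added; the closed set is {0, 1, 5, 8, 9, 10, 12, 13, 14}.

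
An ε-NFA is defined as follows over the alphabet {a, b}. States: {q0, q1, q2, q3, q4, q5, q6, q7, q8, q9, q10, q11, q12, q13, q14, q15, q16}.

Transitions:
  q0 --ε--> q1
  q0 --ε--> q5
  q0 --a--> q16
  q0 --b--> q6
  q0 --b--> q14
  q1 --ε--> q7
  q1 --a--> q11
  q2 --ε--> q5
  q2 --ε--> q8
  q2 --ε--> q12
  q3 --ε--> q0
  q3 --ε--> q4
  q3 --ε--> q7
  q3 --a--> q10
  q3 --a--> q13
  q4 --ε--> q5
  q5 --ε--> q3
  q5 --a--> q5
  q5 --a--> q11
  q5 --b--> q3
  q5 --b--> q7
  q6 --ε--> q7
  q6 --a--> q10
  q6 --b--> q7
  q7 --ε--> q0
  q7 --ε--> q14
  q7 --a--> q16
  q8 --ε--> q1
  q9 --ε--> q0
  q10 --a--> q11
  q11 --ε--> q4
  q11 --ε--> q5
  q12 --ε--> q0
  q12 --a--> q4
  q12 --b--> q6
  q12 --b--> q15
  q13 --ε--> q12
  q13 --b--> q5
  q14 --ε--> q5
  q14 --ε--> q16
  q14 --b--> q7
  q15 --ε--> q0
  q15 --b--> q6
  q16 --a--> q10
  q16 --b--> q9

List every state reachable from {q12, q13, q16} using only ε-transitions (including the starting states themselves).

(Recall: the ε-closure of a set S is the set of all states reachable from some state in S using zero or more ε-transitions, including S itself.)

Start with {q12, q13, q16}.
From q12 via ε: add q0.
From q0 via ε: add q1, q5.
From q1 via ε: add q7.
From q5 via ε: add q3.
From q3 via ε: add q4.
From q7 via ε: add q14.
No new states can be added; the closed set is {q0, q1, q3, q4, q5, q7, q12, q13, q14, q16}.

{q0, q1, q3, q4, q5, q7, q12, q13, q14, q16}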